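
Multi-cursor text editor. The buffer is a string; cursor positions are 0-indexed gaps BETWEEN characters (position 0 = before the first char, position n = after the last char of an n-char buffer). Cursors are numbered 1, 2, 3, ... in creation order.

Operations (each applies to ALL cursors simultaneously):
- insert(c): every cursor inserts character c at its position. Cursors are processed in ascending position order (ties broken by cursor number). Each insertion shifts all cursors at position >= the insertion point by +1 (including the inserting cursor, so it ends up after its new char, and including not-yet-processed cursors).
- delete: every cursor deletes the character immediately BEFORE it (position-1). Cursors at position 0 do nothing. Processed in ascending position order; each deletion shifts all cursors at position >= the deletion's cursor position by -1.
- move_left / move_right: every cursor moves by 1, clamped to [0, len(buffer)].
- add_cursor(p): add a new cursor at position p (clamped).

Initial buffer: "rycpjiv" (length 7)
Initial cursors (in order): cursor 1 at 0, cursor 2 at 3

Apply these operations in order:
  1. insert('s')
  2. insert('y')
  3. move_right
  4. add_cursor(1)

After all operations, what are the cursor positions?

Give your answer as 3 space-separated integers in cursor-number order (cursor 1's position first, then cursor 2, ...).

Answer: 3 8 1

Derivation:
After op 1 (insert('s')): buffer="srycspjiv" (len 9), cursors c1@1 c2@5, authorship 1...2....
After op 2 (insert('y')): buffer="syrycsypjiv" (len 11), cursors c1@2 c2@7, authorship 11...22....
After op 3 (move_right): buffer="syrycsypjiv" (len 11), cursors c1@3 c2@8, authorship 11...22....
After op 4 (add_cursor(1)): buffer="syrycsypjiv" (len 11), cursors c3@1 c1@3 c2@8, authorship 11...22....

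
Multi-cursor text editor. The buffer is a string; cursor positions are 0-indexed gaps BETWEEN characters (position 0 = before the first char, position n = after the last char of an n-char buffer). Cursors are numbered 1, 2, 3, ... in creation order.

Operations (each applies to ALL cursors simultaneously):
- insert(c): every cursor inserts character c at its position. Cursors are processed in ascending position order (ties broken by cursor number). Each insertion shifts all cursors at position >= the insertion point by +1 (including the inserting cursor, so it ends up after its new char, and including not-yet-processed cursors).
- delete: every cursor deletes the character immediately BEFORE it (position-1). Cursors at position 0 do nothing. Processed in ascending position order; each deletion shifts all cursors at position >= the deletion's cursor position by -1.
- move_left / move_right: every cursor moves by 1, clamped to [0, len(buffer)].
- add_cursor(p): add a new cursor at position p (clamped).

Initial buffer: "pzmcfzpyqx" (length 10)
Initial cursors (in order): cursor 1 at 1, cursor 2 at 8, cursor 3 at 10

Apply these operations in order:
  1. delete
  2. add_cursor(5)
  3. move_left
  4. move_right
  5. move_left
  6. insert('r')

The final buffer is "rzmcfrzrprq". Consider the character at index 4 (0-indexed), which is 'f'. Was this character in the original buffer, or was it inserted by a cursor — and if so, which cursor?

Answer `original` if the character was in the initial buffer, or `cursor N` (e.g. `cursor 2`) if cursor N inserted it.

After op 1 (delete): buffer="zmcfzpq" (len 7), cursors c1@0 c2@6 c3@7, authorship .......
After op 2 (add_cursor(5)): buffer="zmcfzpq" (len 7), cursors c1@0 c4@5 c2@6 c3@7, authorship .......
After op 3 (move_left): buffer="zmcfzpq" (len 7), cursors c1@0 c4@4 c2@5 c3@6, authorship .......
After op 4 (move_right): buffer="zmcfzpq" (len 7), cursors c1@1 c4@5 c2@6 c3@7, authorship .......
After op 5 (move_left): buffer="zmcfzpq" (len 7), cursors c1@0 c4@4 c2@5 c3@6, authorship .......
After op 6 (insert('r')): buffer="rzmcfrzrprq" (len 11), cursors c1@1 c4@6 c2@8 c3@10, authorship 1....4.2.3.
Authorship (.=original, N=cursor N): 1 . . . . 4 . 2 . 3 .
Index 4: author = original

Answer: original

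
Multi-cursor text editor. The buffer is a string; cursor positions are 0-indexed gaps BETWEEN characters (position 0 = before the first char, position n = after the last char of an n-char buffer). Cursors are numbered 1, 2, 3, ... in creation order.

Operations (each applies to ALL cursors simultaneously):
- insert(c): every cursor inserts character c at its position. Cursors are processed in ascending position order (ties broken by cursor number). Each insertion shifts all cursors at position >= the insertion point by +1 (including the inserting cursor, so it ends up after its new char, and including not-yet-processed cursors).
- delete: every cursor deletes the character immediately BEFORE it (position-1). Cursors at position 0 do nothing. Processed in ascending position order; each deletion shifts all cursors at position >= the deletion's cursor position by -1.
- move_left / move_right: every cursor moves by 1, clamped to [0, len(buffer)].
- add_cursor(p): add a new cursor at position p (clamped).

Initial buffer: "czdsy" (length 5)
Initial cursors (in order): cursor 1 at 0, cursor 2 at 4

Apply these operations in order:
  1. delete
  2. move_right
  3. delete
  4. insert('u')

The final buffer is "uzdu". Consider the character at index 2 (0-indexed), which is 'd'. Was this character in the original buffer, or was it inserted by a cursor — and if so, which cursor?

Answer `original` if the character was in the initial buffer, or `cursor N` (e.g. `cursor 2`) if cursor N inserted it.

After op 1 (delete): buffer="czdy" (len 4), cursors c1@0 c2@3, authorship ....
After op 2 (move_right): buffer="czdy" (len 4), cursors c1@1 c2@4, authorship ....
After op 3 (delete): buffer="zd" (len 2), cursors c1@0 c2@2, authorship ..
After op 4 (insert('u')): buffer="uzdu" (len 4), cursors c1@1 c2@4, authorship 1..2
Authorship (.=original, N=cursor N): 1 . . 2
Index 2: author = original

Answer: original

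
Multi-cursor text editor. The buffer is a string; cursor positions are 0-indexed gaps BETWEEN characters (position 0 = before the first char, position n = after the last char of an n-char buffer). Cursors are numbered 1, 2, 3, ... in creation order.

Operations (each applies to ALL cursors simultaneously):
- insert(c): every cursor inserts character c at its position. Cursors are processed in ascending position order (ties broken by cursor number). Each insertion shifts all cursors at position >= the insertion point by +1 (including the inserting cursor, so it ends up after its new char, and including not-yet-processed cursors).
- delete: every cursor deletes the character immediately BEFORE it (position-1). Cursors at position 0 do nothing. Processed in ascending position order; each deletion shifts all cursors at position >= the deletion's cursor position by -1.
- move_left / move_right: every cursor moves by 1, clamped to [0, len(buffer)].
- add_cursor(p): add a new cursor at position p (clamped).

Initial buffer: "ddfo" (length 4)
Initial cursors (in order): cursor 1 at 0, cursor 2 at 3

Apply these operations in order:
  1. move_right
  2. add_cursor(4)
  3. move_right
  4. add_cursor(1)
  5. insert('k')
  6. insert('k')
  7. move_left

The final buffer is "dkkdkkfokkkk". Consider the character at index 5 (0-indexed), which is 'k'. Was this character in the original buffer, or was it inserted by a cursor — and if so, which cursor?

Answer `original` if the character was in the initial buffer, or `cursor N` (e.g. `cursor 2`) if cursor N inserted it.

After op 1 (move_right): buffer="ddfo" (len 4), cursors c1@1 c2@4, authorship ....
After op 2 (add_cursor(4)): buffer="ddfo" (len 4), cursors c1@1 c2@4 c3@4, authorship ....
After op 3 (move_right): buffer="ddfo" (len 4), cursors c1@2 c2@4 c3@4, authorship ....
After op 4 (add_cursor(1)): buffer="ddfo" (len 4), cursors c4@1 c1@2 c2@4 c3@4, authorship ....
After op 5 (insert('k')): buffer="dkdkfokk" (len 8), cursors c4@2 c1@4 c2@8 c3@8, authorship .4.1..23
After op 6 (insert('k')): buffer="dkkdkkfokkkk" (len 12), cursors c4@3 c1@6 c2@12 c3@12, authorship .44.11..2323
After op 7 (move_left): buffer="dkkdkkfokkkk" (len 12), cursors c4@2 c1@5 c2@11 c3@11, authorship .44.11..2323
Authorship (.=original, N=cursor N): . 4 4 . 1 1 . . 2 3 2 3
Index 5: author = 1

Answer: cursor 1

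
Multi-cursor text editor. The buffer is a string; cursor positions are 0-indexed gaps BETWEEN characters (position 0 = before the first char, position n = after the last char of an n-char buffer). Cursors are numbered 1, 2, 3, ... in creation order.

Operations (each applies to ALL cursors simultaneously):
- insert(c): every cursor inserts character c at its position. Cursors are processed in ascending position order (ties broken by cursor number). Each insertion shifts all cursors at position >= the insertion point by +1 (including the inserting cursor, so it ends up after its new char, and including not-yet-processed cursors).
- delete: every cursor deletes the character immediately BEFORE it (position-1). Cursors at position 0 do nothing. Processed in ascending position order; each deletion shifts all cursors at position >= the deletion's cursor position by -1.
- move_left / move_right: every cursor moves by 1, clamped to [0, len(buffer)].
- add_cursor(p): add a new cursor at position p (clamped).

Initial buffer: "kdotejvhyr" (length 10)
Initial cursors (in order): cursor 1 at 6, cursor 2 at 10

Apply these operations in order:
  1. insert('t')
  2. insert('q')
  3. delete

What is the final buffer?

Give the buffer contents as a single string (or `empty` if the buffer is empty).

Answer: kdotejtvhyrt

Derivation:
After op 1 (insert('t')): buffer="kdotejtvhyrt" (len 12), cursors c1@7 c2@12, authorship ......1....2
After op 2 (insert('q')): buffer="kdotejtqvhyrtq" (len 14), cursors c1@8 c2@14, authorship ......11....22
After op 3 (delete): buffer="kdotejtvhyrt" (len 12), cursors c1@7 c2@12, authorship ......1....2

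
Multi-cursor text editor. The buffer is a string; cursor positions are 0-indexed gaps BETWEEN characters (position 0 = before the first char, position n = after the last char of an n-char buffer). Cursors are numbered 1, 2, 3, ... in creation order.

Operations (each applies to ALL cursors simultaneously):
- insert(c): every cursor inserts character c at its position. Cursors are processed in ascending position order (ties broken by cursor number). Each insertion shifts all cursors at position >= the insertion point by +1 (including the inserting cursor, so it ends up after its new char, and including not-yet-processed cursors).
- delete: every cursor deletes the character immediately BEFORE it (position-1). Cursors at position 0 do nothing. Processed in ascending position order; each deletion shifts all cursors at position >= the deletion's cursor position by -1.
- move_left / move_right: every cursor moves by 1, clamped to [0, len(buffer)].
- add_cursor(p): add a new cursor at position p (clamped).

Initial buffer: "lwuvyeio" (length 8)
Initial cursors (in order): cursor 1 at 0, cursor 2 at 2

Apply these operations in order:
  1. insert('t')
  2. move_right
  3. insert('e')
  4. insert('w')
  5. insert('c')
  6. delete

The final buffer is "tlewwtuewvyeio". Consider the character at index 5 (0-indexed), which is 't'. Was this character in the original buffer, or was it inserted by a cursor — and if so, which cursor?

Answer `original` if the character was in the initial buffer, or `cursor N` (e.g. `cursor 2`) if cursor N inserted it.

Answer: cursor 2

Derivation:
After op 1 (insert('t')): buffer="tlwtuvyeio" (len 10), cursors c1@1 c2@4, authorship 1..2......
After op 2 (move_right): buffer="tlwtuvyeio" (len 10), cursors c1@2 c2@5, authorship 1..2......
After op 3 (insert('e')): buffer="tlewtuevyeio" (len 12), cursors c1@3 c2@7, authorship 1.1.2.2.....
After op 4 (insert('w')): buffer="tlewwtuewvyeio" (len 14), cursors c1@4 c2@9, authorship 1.11.2.22.....
After op 5 (insert('c')): buffer="tlewcwtuewcvyeio" (len 16), cursors c1@5 c2@11, authorship 1.111.2.222.....
After op 6 (delete): buffer="tlewwtuewvyeio" (len 14), cursors c1@4 c2@9, authorship 1.11.2.22.....
Authorship (.=original, N=cursor N): 1 . 1 1 . 2 . 2 2 . . . . .
Index 5: author = 2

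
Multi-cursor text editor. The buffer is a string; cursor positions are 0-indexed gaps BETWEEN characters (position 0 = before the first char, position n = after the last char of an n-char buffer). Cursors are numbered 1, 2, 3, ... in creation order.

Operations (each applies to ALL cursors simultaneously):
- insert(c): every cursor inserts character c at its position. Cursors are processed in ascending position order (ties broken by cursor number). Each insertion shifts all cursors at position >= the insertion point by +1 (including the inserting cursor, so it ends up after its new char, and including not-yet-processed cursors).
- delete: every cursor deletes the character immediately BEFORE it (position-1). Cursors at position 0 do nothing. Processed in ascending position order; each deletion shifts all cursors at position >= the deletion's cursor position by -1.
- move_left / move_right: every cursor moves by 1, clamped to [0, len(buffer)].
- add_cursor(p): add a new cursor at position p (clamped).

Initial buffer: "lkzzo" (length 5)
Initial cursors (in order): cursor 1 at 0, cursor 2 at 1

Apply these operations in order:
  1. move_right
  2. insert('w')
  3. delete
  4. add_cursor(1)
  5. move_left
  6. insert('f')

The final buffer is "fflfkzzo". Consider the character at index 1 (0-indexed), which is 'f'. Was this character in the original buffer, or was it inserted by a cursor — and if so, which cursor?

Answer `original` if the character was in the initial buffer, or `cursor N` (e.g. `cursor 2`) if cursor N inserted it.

Answer: cursor 3

Derivation:
After op 1 (move_right): buffer="lkzzo" (len 5), cursors c1@1 c2@2, authorship .....
After op 2 (insert('w')): buffer="lwkwzzo" (len 7), cursors c1@2 c2@4, authorship .1.2...
After op 3 (delete): buffer="lkzzo" (len 5), cursors c1@1 c2@2, authorship .....
After op 4 (add_cursor(1)): buffer="lkzzo" (len 5), cursors c1@1 c3@1 c2@2, authorship .....
After op 5 (move_left): buffer="lkzzo" (len 5), cursors c1@0 c3@0 c2@1, authorship .....
After op 6 (insert('f')): buffer="fflfkzzo" (len 8), cursors c1@2 c3@2 c2@4, authorship 13.2....
Authorship (.=original, N=cursor N): 1 3 . 2 . . . .
Index 1: author = 3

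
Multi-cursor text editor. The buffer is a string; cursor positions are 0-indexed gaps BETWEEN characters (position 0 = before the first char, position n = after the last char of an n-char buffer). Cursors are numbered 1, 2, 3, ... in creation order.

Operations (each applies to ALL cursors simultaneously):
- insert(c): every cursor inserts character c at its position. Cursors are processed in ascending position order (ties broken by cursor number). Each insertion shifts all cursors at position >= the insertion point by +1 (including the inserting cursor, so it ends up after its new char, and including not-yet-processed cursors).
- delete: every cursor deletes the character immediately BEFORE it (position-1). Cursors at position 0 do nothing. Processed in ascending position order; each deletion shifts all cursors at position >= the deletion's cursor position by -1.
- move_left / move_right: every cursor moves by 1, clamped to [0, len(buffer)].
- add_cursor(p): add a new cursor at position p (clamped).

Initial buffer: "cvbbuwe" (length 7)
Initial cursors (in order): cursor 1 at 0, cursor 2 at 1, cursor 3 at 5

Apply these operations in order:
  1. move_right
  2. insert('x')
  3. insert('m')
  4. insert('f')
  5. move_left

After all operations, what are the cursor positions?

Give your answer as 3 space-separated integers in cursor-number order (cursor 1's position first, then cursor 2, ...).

Answer: 3 7 14

Derivation:
After op 1 (move_right): buffer="cvbbuwe" (len 7), cursors c1@1 c2@2 c3@6, authorship .......
After op 2 (insert('x')): buffer="cxvxbbuwxe" (len 10), cursors c1@2 c2@4 c3@9, authorship .1.2....3.
After op 3 (insert('m')): buffer="cxmvxmbbuwxme" (len 13), cursors c1@3 c2@6 c3@12, authorship .11.22....33.
After op 4 (insert('f')): buffer="cxmfvxmfbbuwxmfe" (len 16), cursors c1@4 c2@8 c3@15, authorship .111.222....333.
After op 5 (move_left): buffer="cxmfvxmfbbuwxmfe" (len 16), cursors c1@3 c2@7 c3@14, authorship .111.222....333.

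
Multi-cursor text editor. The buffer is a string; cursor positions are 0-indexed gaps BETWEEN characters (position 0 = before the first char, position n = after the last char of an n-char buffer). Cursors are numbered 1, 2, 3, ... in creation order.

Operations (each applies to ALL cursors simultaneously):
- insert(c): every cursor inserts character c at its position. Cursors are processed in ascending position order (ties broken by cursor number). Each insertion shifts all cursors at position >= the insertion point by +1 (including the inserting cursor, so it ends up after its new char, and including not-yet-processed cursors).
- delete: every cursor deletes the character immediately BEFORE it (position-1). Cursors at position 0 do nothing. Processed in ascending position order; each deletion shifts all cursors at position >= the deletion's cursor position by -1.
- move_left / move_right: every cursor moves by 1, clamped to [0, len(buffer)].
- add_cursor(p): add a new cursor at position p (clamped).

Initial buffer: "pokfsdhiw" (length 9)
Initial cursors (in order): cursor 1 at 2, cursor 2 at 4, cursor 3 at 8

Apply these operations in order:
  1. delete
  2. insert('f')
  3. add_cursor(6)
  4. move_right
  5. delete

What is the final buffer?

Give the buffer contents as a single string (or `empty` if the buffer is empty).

After op 1 (delete): buffer="pksdhw" (len 6), cursors c1@1 c2@2 c3@5, authorship ......
After op 2 (insert('f')): buffer="pfkfsdhfw" (len 9), cursors c1@2 c2@4 c3@8, authorship .1.2...3.
After op 3 (add_cursor(6)): buffer="pfkfsdhfw" (len 9), cursors c1@2 c2@4 c4@6 c3@8, authorship .1.2...3.
After op 4 (move_right): buffer="pfkfsdhfw" (len 9), cursors c1@3 c2@5 c4@7 c3@9, authorship .1.2...3.
After op 5 (delete): buffer="pffdf" (len 5), cursors c1@2 c2@3 c4@4 c3@5, authorship .12.3

Answer: pffdf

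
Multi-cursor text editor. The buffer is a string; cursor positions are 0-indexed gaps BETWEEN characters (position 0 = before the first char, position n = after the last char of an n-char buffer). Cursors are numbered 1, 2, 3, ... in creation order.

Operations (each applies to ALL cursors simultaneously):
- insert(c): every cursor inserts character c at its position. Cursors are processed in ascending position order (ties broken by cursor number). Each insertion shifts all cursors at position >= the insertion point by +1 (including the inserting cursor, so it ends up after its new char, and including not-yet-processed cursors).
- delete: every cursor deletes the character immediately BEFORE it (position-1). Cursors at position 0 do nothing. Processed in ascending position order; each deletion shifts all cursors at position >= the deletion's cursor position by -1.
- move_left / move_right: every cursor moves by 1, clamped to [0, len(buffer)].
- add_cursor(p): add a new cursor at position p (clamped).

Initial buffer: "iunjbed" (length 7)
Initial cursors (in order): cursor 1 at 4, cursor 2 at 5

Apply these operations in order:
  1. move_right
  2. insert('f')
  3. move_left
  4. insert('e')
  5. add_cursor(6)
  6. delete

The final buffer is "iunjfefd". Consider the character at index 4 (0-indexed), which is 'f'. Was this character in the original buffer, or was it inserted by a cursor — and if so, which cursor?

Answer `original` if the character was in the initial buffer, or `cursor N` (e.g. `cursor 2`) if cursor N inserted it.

Answer: cursor 1

Derivation:
After op 1 (move_right): buffer="iunjbed" (len 7), cursors c1@5 c2@6, authorship .......
After op 2 (insert('f')): buffer="iunjbfefd" (len 9), cursors c1@6 c2@8, authorship .....1.2.
After op 3 (move_left): buffer="iunjbfefd" (len 9), cursors c1@5 c2@7, authorship .....1.2.
After op 4 (insert('e')): buffer="iunjbefeefd" (len 11), cursors c1@6 c2@9, authorship .....11.22.
After op 5 (add_cursor(6)): buffer="iunjbefeefd" (len 11), cursors c1@6 c3@6 c2@9, authorship .....11.22.
After op 6 (delete): buffer="iunjfefd" (len 8), cursors c1@4 c3@4 c2@6, authorship ....1.2.
Authorship (.=original, N=cursor N): . . . . 1 . 2 .
Index 4: author = 1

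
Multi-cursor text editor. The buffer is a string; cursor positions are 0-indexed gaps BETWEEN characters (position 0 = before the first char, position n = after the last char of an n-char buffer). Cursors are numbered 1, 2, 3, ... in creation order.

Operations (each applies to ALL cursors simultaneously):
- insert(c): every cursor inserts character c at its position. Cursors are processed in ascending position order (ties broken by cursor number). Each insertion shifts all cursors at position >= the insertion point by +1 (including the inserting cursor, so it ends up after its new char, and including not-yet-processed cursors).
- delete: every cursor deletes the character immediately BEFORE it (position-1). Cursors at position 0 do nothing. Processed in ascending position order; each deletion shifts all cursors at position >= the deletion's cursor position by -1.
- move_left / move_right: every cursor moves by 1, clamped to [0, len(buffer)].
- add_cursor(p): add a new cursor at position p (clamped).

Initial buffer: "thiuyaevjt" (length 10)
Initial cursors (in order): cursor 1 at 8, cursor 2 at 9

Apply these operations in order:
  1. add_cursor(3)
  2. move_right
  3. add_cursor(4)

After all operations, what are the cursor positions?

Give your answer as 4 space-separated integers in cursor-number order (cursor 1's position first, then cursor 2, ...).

After op 1 (add_cursor(3)): buffer="thiuyaevjt" (len 10), cursors c3@3 c1@8 c2@9, authorship ..........
After op 2 (move_right): buffer="thiuyaevjt" (len 10), cursors c3@4 c1@9 c2@10, authorship ..........
After op 3 (add_cursor(4)): buffer="thiuyaevjt" (len 10), cursors c3@4 c4@4 c1@9 c2@10, authorship ..........

Answer: 9 10 4 4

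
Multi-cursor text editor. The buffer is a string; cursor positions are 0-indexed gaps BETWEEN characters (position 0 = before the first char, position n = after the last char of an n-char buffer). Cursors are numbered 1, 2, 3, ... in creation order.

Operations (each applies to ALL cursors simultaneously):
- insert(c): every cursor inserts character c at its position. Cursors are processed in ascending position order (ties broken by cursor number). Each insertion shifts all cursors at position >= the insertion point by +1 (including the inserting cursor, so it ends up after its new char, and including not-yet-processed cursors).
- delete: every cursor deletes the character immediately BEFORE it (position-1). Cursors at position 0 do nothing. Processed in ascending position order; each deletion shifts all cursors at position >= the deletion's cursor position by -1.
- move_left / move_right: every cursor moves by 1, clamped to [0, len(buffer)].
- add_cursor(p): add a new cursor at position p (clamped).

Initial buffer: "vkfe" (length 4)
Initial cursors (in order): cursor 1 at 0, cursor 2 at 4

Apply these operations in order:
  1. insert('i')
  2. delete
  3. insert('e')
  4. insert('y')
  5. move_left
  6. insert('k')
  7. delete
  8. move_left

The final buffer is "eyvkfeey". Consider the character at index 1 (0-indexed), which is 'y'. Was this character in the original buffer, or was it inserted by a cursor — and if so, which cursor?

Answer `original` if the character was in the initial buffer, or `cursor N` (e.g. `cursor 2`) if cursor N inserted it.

After op 1 (insert('i')): buffer="ivkfei" (len 6), cursors c1@1 c2@6, authorship 1....2
After op 2 (delete): buffer="vkfe" (len 4), cursors c1@0 c2@4, authorship ....
After op 3 (insert('e')): buffer="evkfee" (len 6), cursors c1@1 c2@6, authorship 1....2
After op 4 (insert('y')): buffer="eyvkfeey" (len 8), cursors c1@2 c2@8, authorship 11....22
After op 5 (move_left): buffer="eyvkfeey" (len 8), cursors c1@1 c2@7, authorship 11....22
After op 6 (insert('k')): buffer="ekyvkfeeky" (len 10), cursors c1@2 c2@9, authorship 111....222
After op 7 (delete): buffer="eyvkfeey" (len 8), cursors c1@1 c2@7, authorship 11....22
After op 8 (move_left): buffer="eyvkfeey" (len 8), cursors c1@0 c2@6, authorship 11....22
Authorship (.=original, N=cursor N): 1 1 . . . . 2 2
Index 1: author = 1

Answer: cursor 1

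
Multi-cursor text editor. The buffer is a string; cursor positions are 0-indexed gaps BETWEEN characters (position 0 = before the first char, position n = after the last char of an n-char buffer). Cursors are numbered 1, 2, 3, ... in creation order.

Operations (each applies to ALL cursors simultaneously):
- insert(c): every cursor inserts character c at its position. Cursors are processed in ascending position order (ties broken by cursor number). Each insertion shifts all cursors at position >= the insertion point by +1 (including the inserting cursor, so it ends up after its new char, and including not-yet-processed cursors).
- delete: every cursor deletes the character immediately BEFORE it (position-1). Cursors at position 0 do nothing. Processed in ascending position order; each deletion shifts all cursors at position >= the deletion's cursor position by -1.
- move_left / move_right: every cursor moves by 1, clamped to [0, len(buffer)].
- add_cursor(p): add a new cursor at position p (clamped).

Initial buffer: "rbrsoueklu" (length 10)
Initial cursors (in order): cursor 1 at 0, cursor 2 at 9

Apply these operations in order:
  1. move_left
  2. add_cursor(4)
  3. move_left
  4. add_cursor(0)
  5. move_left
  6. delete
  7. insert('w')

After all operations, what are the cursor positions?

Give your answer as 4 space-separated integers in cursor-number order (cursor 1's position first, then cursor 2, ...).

Answer: 2 8 4 2

Derivation:
After op 1 (move_left): buffer="rbrsoueklu" (len 10), cursors c1@0 c2@8, authorship ..........
After op 2 (add_cursor(4)): buffer="rbrsoueklu" (len 10), cursors c1@0 c3@4 c2@8, authorship ..........
After op 3 (move_left): buffer="rbrsoueklu" (len 10), cursors c1@0 c3@3 c2@7, authorship ..........
After op 4 (add_cursor(0)): buffer="rbrsoueklu" (len 10), cursors c1@0 c4@0 c3@3 c2@7, authorship ..........
After op 5 (move_left): buffer="rbrsoueklu" (len 10), cursors c1@0 c4@0 c3@2 c2@6, authorship ..........
After op 6 (delete): buffer="rrsoeklu" (len 8), cursors c1@0 c4@0 c3@1 c2@4, authorship ........
After op 7 (insert('w')): buffer="wwrwrsoweklu" (len 12), cursors c1@2 c4@2 c3@4 c2@8, authorship 14.3...2....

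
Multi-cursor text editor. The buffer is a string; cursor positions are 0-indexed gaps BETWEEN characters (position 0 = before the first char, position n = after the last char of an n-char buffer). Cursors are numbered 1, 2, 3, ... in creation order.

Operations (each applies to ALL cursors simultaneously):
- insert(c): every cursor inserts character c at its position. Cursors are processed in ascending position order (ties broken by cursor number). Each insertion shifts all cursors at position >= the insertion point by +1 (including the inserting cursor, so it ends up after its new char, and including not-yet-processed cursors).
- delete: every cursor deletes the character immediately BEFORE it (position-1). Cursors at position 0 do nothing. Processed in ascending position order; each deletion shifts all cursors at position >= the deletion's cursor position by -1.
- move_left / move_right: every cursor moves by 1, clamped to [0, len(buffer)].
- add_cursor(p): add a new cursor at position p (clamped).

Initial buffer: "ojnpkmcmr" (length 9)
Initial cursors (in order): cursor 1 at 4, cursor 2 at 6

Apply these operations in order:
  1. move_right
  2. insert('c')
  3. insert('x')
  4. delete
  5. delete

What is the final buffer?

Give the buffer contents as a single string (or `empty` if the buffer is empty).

Answer: ojnpkmcmr

Derivation:
After op 1 (move_right): buffer="ojnpkmcmr" (len 9), cursors c1@5 c2@7, authorship .........
After op 2 (insert('c')): buffer="ojnpkcmccmr" (len 11), cursors c1@6 c2@9, authorship .....1..2..
After op 3 (insert('x')): buffer="ojnpkcxmccxmr" (len 13), cursors c1@7 c2@11, authorship .....11..22..
After op 4 (delete): buffer="ojnpkcmccmr" (len 11), cursors c1@6 c2@9, authorship .....1..2..
After op 5 (delete): buffer="ojnpkmcmr" (len 9), cursors c1@5 c2@7, authorship .........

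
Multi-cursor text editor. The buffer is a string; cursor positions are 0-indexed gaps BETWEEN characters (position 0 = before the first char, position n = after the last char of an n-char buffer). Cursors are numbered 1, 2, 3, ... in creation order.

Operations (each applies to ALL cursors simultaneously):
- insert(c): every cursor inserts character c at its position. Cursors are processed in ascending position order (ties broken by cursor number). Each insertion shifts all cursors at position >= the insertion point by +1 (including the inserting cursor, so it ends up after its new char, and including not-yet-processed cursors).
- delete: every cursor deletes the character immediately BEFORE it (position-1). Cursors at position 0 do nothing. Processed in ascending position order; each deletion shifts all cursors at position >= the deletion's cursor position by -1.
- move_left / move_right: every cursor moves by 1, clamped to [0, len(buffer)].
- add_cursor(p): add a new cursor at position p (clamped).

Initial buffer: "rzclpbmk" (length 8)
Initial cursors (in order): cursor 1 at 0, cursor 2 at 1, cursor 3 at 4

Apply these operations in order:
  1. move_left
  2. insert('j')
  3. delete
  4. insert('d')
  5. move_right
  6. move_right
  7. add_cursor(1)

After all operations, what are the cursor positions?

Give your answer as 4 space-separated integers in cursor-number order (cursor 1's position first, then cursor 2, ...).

Answer: 4 4 8 1

Derivation:
After op 1 (move_left): buffer="rzclpbmk" (len 8), cursors c1@0 c2@0 c3@3, authorship ........
After op 2 (insert('j')): buffer="jjrzcjlpbmk" (len 11), cursors c1@2 c2@2 c3@6, authorship 12...3.....
After op 3 (delete): buffer="rzclpbmk" (len 8), cursors c1@0 c2@0 c3@3, authorship ........
After op 4 (insert('d')): buffer="ddrzcdlpbmk" (len 11), cursors c1@2 c2@2 c3@6, authorship 12...3.....
After op 5 (move_right): buffer="ddrzcdlpbmk" (len 11), cursors c1@3 c2@3 c3@7, authorship 12...3.....
After op 6 (move_right): buffer="ddrzcdlpbmk" (len 11), cursors c1@4 c2@4 c3@8, authorship 12...3.....
After op 7 (add_cursor(1)): buffer="ddrzcdlpbmk" (len 11), cursors c4@1 c1@4 c2@4 c3@8, authorship 12...3.....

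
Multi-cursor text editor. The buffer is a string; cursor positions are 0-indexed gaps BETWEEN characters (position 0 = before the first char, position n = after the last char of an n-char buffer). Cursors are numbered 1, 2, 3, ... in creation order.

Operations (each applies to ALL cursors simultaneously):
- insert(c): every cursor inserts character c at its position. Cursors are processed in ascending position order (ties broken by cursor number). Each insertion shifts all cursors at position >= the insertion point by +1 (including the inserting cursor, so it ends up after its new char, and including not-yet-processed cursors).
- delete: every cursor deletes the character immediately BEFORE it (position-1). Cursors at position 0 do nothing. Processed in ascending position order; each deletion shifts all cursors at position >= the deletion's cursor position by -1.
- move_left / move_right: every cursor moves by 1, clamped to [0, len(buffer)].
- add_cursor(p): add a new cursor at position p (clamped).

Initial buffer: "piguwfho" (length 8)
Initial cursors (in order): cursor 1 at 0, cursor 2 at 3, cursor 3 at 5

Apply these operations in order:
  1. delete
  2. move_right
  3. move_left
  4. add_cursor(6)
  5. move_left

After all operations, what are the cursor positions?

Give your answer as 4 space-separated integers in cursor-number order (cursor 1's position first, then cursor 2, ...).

After op 1 (delete): buffer="piufho" (len 6), cursors c1@0 c2@2 c3@3, authorship ......
After op 2 (move_right): buffer="piufho" (len 6), cursors c1@1 c2@3 c3@4, authorship ......
After op 3 (move_left): buffer="piufho" (len 6), cursors c1@0 c2@2 c3@3, authorship ......
After op 4 (add_cursor(6)): buffer="piufho" (len 6), cursors c1@0 c2@2 c3@3 c4@6, authorship ......
After op 5 (move_left): buffer="piufho" (len 6), cursors c1@0 c2@1 c3@2 c4@5, authorship ......

Answer: 0 1 2 5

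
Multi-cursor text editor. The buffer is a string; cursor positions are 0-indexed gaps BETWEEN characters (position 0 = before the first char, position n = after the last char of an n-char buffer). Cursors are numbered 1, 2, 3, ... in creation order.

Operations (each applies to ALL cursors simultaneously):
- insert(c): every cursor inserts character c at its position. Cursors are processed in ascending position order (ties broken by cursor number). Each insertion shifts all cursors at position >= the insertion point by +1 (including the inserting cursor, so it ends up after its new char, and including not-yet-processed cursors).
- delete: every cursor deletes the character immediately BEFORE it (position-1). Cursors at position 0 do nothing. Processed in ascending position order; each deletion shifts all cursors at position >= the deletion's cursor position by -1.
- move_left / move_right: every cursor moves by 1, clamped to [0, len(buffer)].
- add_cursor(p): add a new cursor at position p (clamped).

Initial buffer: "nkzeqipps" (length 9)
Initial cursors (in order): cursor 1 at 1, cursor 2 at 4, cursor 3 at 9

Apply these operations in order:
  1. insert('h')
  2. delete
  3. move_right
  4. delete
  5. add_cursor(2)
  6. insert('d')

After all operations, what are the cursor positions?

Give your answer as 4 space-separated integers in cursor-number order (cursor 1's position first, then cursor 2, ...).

After op 1 (insert('h')): buffer="nhkzehqippsh" (len 12), cursors c1@2 c2@6 c3@12, authorship .1...2.....3
After op 2 (delete): buffer="nkzeqipps" (len 9), cursors c1@1 c2@4 c3@9, authorship .........
After op 3 (move_right): buffer="nkzeqipps" (len 9), cursors c1@2 c2@5 c3@9, authorship .........
After op 4 (delete): buffer="nzeipp" (len 6), cursors c1@1 c2@3 c3@6, authorship ......
After op 5 (add_cursor(2)): buffer="nzeipp" (len 6), cursors c1@1 c4@2 c2@3 c3@6, authorship ......
After op 6 (insert('d')): buffer="ndzdedippd" (len 10), cursors c1@2 c4@4 c2@6 c3@10, authorship .1.4.2...3

Answer: 2 6 10 4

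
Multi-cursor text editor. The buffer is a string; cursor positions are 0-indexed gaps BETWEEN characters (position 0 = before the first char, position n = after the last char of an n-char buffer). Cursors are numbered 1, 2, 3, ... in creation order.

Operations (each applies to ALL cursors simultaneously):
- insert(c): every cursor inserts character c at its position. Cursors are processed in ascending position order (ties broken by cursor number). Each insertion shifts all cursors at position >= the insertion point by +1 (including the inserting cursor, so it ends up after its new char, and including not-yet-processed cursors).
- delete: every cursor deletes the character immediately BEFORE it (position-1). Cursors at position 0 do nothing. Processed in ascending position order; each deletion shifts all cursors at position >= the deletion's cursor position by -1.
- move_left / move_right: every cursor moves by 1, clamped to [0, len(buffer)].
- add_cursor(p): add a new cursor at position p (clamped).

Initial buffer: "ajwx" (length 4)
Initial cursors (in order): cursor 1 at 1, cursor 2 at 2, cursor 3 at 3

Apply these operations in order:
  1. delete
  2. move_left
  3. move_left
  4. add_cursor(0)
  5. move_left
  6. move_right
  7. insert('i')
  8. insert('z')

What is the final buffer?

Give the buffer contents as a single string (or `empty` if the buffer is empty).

Answer: xiiiizzzz

Derivation:
After op 1 (delete): buffer="x" (len 1), cursors c1@0 c2@0 c3@0, authorship .
After op 2 (move_left): buffer="x" (len 1), cursors c1@0 c2@0 c3@0, authorship .
After op 3 (move_left): buffer="x" (len 1), cursors c1@0 c2@0 c3@0, authorship .
After op 4 (add_cursor(0)): buffer="x" (len 1), cursors c1@0 c2@0 c3@0 c4@0, authorship .
After op 5 (move_left): buffer="x" (len 1), cursors c1@0 c2@0 c3@0 c4@0, authorship .
After op 6 (move_right): buffer="x" (len 1), cursors c1@1 c2@1 c3@1 c4@1, authorship .
After op 7 (insert('i')): buffer="xiiii" (len 5), cursors c1@5 c2@5 c3@5 c4@5, authorship .1234
After op 8 (insert('z')): buffer="xiiiizzzz" (len 9), cursors c1@9 c2@9 c3@9 c4@9, authorship .12341234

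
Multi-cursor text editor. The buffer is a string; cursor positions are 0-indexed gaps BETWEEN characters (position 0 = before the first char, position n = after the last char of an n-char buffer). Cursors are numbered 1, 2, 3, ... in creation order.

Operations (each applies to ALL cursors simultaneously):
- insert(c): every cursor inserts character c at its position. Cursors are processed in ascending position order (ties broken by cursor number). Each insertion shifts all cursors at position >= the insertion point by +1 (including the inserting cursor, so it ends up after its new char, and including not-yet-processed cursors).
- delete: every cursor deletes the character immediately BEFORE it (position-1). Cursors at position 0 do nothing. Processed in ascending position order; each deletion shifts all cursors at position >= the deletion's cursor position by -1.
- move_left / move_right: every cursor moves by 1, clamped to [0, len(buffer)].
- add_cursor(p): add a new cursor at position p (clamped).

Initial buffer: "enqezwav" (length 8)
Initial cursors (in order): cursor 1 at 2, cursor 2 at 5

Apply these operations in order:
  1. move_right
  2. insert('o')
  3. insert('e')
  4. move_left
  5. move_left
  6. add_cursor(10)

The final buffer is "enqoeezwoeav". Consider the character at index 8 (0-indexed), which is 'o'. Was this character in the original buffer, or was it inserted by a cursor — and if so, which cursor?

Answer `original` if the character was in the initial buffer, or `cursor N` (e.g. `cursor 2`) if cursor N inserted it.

Answer: cursor 2

Derivation:
After op 1 (move_right): buffer="enqezwav" (len 8), cursors c1@3 c2@6, authorship ........
After op 2 (insert('o')): buffer="enqoezwoav" (len 10), cursors c1@4 c2@8, authorship ...1...2..
After op 3 (insert('e')): buffer="enqoeezwoeav" (len 12), cursors c1@5 c2@10, authorship ...11...22..
After op 4 (move_left): buffer="enqoeezwoeav" (len 12), cursors c1@4 c2@9, authorship ...11...22..
After op 5 (move_left): buffer="enqoeezwoeav" (len 12), cursors c1@3 c2@8, authorship ...11...22..
After op 6 (add_cursor(10)): buffer="enqoeezwoeav" (len 12), cursors c1@3 c2@8 c3@10, authorship ...11...22..
Authorship (.=original, N=cursor N): . . . 1 1 . . . 2 2 . .
Index 8: author = 2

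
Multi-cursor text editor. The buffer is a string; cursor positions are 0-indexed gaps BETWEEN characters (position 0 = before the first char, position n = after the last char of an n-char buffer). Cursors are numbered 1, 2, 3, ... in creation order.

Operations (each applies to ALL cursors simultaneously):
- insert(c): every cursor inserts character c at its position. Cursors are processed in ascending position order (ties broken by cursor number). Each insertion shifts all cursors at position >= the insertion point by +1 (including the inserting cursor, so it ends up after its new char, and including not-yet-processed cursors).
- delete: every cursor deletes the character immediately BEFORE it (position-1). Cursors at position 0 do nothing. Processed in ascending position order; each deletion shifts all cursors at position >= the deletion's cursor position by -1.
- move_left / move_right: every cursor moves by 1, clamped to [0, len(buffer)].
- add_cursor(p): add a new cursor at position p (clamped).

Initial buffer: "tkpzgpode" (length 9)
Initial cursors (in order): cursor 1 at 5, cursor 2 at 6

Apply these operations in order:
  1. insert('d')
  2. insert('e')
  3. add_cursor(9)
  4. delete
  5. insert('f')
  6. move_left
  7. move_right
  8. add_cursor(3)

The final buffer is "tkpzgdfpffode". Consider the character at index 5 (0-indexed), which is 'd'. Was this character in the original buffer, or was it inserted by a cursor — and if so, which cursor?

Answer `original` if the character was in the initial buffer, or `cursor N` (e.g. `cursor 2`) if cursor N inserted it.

After op 1 (insert('d')): buffer="tkpzgdpdode" (len 11), cursors c1@6 c2@8, authorship .....1.2...
After op 2 (insert('e')): buffer="tkpzgdepdeode" (len 13), cursors c1@7 c2@10, authorship .....11.22...
After op 3 (add_cursor(9)): buffer="tkpzgdepdeode" (len 13), cursors c1@7 c3@9 c2@10, authorship .....11.22...
After op 4 (delete): buffer="tkpzgdpode" (len 10), cursors c1@6 c2@7 c3@7, authorship .....1....
After op 5 (insert('f')): buffer="tkpzgdfpffode" (len 13), cursors c1@7 c2@10 c3@10, authorship .....11.23...
After op 6 (move_left): buffer="tkpzgdfpffode" (len 13), cursors c1@6 c2@9 c3@9, authorship .....11.23...
After op 7 (move_right): buffer="tkpzgdfpffode" (len 13), cursors c1@7 c2@10 c3@10, authorship .....11.23...
After op 8 (add_cursor(3)): buffer="tkpzgdfpffode" (len 13), cursors c4@3 c1@7 c2@10 c3@10, authorship .....11.23...
Authorship (.=original, N=cursor N): . . . . . 1 1 . 2 3 . . .
Index 5: author = 1

Answer: cursor 1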